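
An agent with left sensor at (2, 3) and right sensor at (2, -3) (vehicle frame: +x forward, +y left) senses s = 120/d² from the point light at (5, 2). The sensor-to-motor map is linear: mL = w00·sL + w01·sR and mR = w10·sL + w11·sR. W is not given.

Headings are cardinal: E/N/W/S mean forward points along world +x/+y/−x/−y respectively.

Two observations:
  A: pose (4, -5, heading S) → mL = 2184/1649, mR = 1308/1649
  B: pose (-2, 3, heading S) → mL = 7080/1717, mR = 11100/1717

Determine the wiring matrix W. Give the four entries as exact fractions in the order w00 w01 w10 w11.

obs A: pose=(4,-5,S) → sL=24/17, sR=120/97, mL=2184/1649, mR=1308/1649
obs B: pose=(-2,3,S) → sL=120/17, sR=120/101, mL=7080/1717, mR=11100/1717
sensor matrix S = [[24/17, 120/97], [120/17, 120/101]]; det S = -69120/9797
solve [mL_A; mL_B] = S·[w00; w01] and [mR_A; mR_B] = S·[w10; w11]:
  w00 = 1/2, w01 = 1/2, w10 = 1, w11 = -1/2

1/2 1/2 1 -1/2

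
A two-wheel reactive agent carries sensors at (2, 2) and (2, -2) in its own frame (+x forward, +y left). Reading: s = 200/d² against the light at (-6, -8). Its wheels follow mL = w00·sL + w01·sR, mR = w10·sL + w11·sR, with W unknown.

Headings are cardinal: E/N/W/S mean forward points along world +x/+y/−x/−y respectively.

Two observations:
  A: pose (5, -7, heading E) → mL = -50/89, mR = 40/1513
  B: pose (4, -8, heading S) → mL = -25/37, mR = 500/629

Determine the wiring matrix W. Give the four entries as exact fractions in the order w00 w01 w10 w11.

-1/2 0 -1/2 1/2

obs A: pose=(5,-7,E) → sL=100/89, sR=20/17, mL=-50/89, mR=40/1513
obs B: pose=(4,-8,S) → sL=50/37, sR=50/17, mL=-25/37, mR=500/629
sensor matrix S = [[100/89, 20/17], [50/37, 50/17]]; det S = 96000/55981
solve [mL_A; mL_B] = S·[w00; w01] and [mR_A; mR_B] = S·[w10; w11]:
  w00 = -1/2, w01 = 0, w10 = -1/2, w11 = 1/2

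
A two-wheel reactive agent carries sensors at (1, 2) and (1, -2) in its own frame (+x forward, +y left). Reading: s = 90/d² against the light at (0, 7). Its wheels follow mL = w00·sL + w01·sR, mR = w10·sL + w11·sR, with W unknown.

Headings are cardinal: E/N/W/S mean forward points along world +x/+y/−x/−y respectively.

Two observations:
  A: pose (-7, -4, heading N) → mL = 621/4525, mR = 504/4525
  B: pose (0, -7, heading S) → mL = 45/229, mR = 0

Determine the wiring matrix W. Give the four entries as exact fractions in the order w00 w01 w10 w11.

1 -1/2 -1/2 1/2

obs A: pose=(-7,-4,N) → sL=90/181, sR=18/25, mL=621/4525, mR=504/4525
obs B: pose=(0,-7,S) → sL=90/229, sR=90/229, mL=45/229, mR=0
sensor matrix S = [[90/181, 18/25], [90/229, 90/229]]; det S = -18144/207245
solve [mL_A; mL_B] = S·[w00; w01] and [mR_A; mR_B] = S·[w10; w11]:
  w00 = 1, w01 = -1/2, w10 = -1/2, w11 = 1/2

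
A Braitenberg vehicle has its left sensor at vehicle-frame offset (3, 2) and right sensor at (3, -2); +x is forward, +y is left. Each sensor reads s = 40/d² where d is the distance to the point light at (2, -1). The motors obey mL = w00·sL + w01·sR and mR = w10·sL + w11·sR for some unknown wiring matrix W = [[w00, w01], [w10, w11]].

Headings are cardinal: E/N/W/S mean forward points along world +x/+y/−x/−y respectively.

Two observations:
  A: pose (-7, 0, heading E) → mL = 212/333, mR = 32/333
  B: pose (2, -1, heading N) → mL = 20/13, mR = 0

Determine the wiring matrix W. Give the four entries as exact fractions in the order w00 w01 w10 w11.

-1/2 1 -1/2 1/2

obs A: pose=(-7,0,E) → sL=8/9, sR=40/37, mL=212/333, mR=32/333
obs B: pose=(2,-1,N) → sL=40/13, sR=40/13, mL=20/13, mR=0
sensor matrix S = [[8/9, 40/37], [40/13, 40/13]]; det S = -2560/4329
solve [mL_A; mL_B] = S·[w00; w01] and [mR_A; mR_B] = S·[w10; w11]:
  w00 = -1/2, w01 = 1, w10 = -1/2, w11 = 1/2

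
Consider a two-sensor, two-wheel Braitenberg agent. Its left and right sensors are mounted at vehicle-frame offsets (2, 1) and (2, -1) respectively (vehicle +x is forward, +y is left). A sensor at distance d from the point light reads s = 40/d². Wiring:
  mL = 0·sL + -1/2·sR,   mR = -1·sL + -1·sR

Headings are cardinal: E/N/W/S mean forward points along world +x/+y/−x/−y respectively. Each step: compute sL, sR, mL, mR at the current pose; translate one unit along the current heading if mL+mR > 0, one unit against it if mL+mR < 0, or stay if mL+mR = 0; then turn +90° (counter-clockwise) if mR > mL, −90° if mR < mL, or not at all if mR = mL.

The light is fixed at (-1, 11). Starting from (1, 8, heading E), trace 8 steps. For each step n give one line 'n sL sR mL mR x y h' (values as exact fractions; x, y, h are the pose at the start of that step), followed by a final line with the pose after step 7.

0 2 5/4 -5/8 -13/4 1 8 E
1 40/29 8/5 -4/5 -432/145 0 8 S
2 4 20 -10 -24 0 9 W
3 40 40/9 -20/9 -400/9 1 9 N
4 2 5/4 -5/8 -13/4 1 8 E
5 40/29 8/5 -4/5 -432/145 0 8 S
6 4 20 -10 -24 0 9 W
7 40 40/9 -20/9 -400/9 1 9 N
final 1 8 E

n=0: pose=(1,8,E); sL=2, sR=5/4; mL=-5/8, mR=-13/4; mL+mR=-31/8 → advance -1; mR−mL=-21/8 → turn -1·90°
n=1: pose=(0,8,S); sL=40/29, sR=8/5; mL=-4/5, mR=-432/145; mL+mR=-548/145 → advance -1; mR−mL=-316/145 → turn -1·90°
n=2: pose=(0,9,W); sL=4, sR=20; mL=-10, mR=-24; mL+mR=-34 → advance -1; mR−mL=-14 → turn -1·90°
n=3: pose=(1,9,N); sL=40, sR=40/9; mL=-20/9, mR=-400/9; mL+mR=-140/3 → advance -1; mR−mL=-380/9 → turn -1·90°
n=4: pose=(1,8,E); sL=2, sR=5/4; mL=-5/8, mR=-13/4; mL+mR=-31/8 → advance -1; mR−mL=-21/8 → turn -1·90°
n=5: pose=(0,8,S); sL=40/29, sR=8/5; mL=-4/5, mR=-432/145; mL+mR=-548/145 → advance -1; mR−mL=-316/145 → turn -1·90°
n=6: pose=(0,9,W); sL=4, sR=20; mL=-10, mR=-24; mL+mR=-34 → advance -1; mR−mL=-14 → turn -1·90°
n=7: pose=(1,9,N); sL=40, sR=40/9; mL=-20/9, mR=-400/9; mL+mR=-140/3 → advance -1; mR−mL=-380/9 → turn -1·90°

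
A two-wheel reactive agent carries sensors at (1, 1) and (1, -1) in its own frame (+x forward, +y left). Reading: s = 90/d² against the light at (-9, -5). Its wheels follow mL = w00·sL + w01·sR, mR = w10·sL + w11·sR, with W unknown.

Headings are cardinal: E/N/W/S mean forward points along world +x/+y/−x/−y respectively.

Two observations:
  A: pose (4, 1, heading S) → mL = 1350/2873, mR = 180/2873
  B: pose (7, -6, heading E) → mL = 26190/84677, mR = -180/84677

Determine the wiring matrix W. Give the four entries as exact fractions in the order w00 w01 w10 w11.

1/2 1/2 -1/2 1/2

obs A: pose=(4,1,S) → sL=90/221, sR=90/169, mL=1350/2873, mR=180/2873
obs B: pose=(7,-6,E) → sL=90/289, sR=90/293, mL=26190/84677, mR=-180/84677
sensor matrix S = [[90/221, 90/169], [90/289, 90/293]]; det S = -583200/14310413
solve [mL_A; mL_B] = S·[w00; w01] and [mR_A; mR_B] = S·[w10; w11]:
  w00 = 1/2, w01 = 1/2, w10 = -1/2, w11 = 1/2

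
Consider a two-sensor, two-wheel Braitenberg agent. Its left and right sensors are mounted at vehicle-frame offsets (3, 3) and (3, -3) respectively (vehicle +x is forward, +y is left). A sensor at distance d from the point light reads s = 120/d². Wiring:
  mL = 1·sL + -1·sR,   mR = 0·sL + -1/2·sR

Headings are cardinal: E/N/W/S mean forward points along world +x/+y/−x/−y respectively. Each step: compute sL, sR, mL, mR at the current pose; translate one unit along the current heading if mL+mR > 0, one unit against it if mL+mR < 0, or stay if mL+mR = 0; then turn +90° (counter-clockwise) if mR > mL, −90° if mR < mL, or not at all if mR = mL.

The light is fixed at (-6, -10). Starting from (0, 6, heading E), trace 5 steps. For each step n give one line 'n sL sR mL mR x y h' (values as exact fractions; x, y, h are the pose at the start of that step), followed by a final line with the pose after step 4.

0 60/221 12/25 -1152/5525 -6/25 0 6 E
1 120/233 120/173 -7200/40309 -60/173 -1 6 S
2 3/5 30/101 153/505 -15/101 -1 7 W
3 120/401 120/449 5760/180049 -60/449 -2 7 N
4 12/41 60/109 -1152/4469 -30/109 -2 6 E
final -3 6 S

n=0: pose=(0,6,E); sL=60/221, sR=12/25; mL=-1152/5525, mR=-6/25; mL+mR=-2478/5525 → advance -1; mR−mL=-174/5525 → turn -1·90°
n=1: pose=(-1,6,S); sL=120/233, sR=120/173; mL=-7200/40309, mR=-60/173; mL+mR=-21180/40309 → advance -1; mR−mL=-6780/40309 → turn -1·90°
n=2: pose=(-1,7,W); sL=3/5, sR=30/101; mL=153/505, mR=-15/101; mL+mR=78/505 → advance +1; mR−mL=-228/505 → turn -1·90°
n=3: pose=(-2,7,N); sL=120/401, sR=120/449; mL=5760/180049, mR=-60/449; mL+mR=-18300/180049 → advance -1; mR−mL=-29820/180049 → turn -1·90°
n=4: pose=(-2,6,E); sL=12/41, sR=60/109; mL=-1152/4469, mR=-30/109; mL+mR=-2382/4469 → advance -1; mR−mL=-78/4469 → turn -1·90°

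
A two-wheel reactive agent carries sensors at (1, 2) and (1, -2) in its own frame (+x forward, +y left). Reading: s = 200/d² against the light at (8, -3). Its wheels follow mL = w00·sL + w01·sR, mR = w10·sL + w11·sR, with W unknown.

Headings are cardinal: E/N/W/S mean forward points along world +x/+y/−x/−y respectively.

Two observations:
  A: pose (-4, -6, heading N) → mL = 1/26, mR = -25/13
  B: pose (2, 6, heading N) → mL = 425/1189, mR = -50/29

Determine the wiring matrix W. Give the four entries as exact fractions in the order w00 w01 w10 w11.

obs A: pose=(-4,-6,N) → sL=1, sR=25/13, mL=1/26, mR=-25/13
obs B: pose=(2,6,N) → sL=50/41, sR=50/29, mL=425/1189, mR=-50/29
sensor matrix S = [[1, 25/13], [50/41, 50/29]]; det S = -9600/15457
solve [mL_A; mL_B] = S·[w00; w01] and [mR_A; mR_B] = S·[w10; w11]:
  w00 = 1, w01 = -1/2, w10 = 0, w11 = -1

1 -1/2 0 -1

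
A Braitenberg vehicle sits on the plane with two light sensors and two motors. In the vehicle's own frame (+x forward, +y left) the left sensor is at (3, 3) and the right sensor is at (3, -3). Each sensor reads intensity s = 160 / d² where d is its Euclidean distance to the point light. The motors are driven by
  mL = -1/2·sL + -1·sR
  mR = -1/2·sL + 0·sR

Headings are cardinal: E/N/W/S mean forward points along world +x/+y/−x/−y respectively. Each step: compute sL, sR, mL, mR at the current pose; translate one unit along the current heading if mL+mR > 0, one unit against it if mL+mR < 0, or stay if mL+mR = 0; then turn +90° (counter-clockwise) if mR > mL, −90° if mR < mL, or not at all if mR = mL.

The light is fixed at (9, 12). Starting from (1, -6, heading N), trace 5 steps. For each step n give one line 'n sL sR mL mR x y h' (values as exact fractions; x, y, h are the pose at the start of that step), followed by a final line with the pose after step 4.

0 80/173 16/25 -3768/4325 -40/173 1 -6 N
1 32/121 160/377 -25392/45617 -16/121 1 -7 W
2 8/25 20/73 -792/1825 -4/25 2 -7 S
3 160/241 160/457 -75120/110137 -80/241 2 -6 E
4 80/173 16/25 -3768/4325 -40/173 1 -6 N
final 1 -7 W

n=0: pose=(1,-6,N); sL=80/173, sR=16/25; mL=-3768/4325, mR=-40/173; mL+mR=-4768/4325 → advance -1; mR−mL=16/25 → turn +1·90°
n=1: pose=(1,-7,W); sL=32/121, sR=160/377; mL=-25392/45617, mR=-16/121; mL+mR=-31424/45617 → advance -1; mR−mL=160/377 → turn +1·90°
n=2: pose=(2,-7,S); sL=8/25, sR=20/73; mL=-792/1825, mR=-4/25; mL+mR=-1084/1825 → advance -1; mR−mL=20/73 → turn +1·90°
n=3: pose=(2,-6,E); sL=160/241, sR=160/457; mL=-75120/110137, mR=-80/241; mL+mR=-111680/110137 → advance -1; mR−mL=160/457 → turn +1·90°
n=4: pose=(1,-6,N); sL=80/173, sR=16/25; mL=-3768/4325, mR=-40/173; mL+mR=-4768/4325 → advance -1; mR−mL=16/25 → turn +1·90°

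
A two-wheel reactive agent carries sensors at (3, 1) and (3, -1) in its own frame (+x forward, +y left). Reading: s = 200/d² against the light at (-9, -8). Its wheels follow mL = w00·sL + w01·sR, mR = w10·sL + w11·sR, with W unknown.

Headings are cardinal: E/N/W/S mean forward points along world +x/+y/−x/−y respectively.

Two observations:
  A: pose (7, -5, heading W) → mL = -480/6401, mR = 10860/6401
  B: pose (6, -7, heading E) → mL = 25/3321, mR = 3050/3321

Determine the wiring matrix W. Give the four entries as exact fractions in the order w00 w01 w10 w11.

obs A: pose=(7,-5,W) → sL=200/173, sR=40/37, mL=-480/6401, mR=10860/6401
obs B: pose=(6,-7,E) → sL=25/41, sR=50/81, mL=25/3321, mR=3050/3321
sensor matrix S = [[200/173, 40/37], [25/41, 50/81]]; det S = 1157000/21257721
solve [mL_A; mL_B] = S·[w00; w01] and [mR_A; mR_B] = S·[w10; w11]:
  w00 = -1, w01 = 1, w10 = 1, w11 = 1/2

-1 1 1 1/2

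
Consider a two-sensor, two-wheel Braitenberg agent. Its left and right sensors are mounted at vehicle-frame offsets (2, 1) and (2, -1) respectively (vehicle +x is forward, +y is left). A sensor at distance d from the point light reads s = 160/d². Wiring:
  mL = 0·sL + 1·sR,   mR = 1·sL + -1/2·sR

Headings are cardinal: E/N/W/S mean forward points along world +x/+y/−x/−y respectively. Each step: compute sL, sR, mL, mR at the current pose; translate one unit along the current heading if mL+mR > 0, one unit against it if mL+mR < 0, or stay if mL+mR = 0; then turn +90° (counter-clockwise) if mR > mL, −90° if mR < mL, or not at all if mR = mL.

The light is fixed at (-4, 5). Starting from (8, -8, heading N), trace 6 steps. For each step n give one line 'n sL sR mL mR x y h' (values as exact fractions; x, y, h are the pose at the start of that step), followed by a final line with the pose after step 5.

n=0: pose=(8,-8,N); sL=80/121, sR=16/29; mL=16/29, mR=1352/3509; mL+mR=3288/3509 → advance +1; mR−mL=-584/3509 → turn -1·90°
n=1: pose=(8,-7,E); sL=160/317, sR=32/73; mL=32/73, mR=6608/23141; mL+mR=16752/23141 → advance +1; mR−mL=-3536/23141 → turn -1·90°
n=2: pose=(9,-7,S); sL=20/49, sR=8/17; mL=8/17, mR=144/833; mL+mR=536/833 → advance +1; mR−mL=-248/833 → turn -1·90°
n=3: pose=(9,-8,W); sL=160/317, sR=32/53; mL=32/53, mR=3408/16801; mL+mR=13552/16801 → advance +1; mR−mL=-6736/16801 → turn -1·90°
n=4: pose=(8,-8,N); sL=80/121, sR=16/29; mL=16/29, mR=1352/3509; mL+mR=3288/3509 → advance +1; mR−mL=-584/3509 → turn -1·90°
n=5: pose=(8,-7,E); sL=160/317, sR=32/73; mL=32/73, mR=6608/23141; mL+mR=16752/23141 → advance +1; mR−mL=-3536/23141 → turn -1·90°

0 80/121 16/29 16/29 1352/3509 8 -8 N
1 160/317 32/73 32/73 6608/23141 8 -7 E
2 20/49 8/17 8/17 144/833 9 -7 S
3 160/317 32/53 32/53 3408/16801 9 -8 W
4 80/121 16/29 16/29 1352/3509 8 -8 N
5 160/317 32/73 32/73 6608/23141 8 -7 E
final 9 -7 S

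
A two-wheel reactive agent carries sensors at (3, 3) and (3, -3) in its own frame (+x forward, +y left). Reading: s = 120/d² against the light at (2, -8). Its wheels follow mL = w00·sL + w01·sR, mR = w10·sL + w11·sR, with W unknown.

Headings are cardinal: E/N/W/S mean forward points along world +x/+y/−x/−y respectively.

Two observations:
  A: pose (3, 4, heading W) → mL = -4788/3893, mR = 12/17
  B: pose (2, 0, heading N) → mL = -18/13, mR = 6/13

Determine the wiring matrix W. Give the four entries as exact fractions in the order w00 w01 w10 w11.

obs A: pose=(3,4,W) → sL=24/17, sR=120/229, mL=-4788/3893, mR=12/17
obs B: pose=(2,0,N) → sL=12/13, sR=12/13, mL=-18/13, mR=6/13
sensor matrix S = [[24/17, 120/229], [12/13, 12/13]]; det S = 41472/50609
solve [mL_A; mL_B] = S·[w00; w01] and [mR_A; mR_B] = S·[w10; w11]:
  w00 = -1/2, w01 = -1, w10 = 1/2, w11 = 0

-1/2 -1 1/2 0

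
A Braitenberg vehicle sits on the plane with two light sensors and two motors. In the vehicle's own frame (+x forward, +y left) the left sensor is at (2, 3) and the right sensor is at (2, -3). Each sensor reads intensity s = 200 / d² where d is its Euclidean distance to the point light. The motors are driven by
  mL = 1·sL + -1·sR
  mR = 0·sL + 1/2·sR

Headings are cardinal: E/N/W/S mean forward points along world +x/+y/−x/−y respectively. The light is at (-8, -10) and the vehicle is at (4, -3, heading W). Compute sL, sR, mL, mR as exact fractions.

left sensor world pos  = (2, -6); dL² = 116
right sensor world pos = (2, 0); dR² = 200
sL = 200/116 = 50/29
sR = 200/200 = 1
mL = 1·sL + -1·sR = 21/29
mR = 0·sL + 1/2·sR = 1/2

50/29 1 21/29 1/2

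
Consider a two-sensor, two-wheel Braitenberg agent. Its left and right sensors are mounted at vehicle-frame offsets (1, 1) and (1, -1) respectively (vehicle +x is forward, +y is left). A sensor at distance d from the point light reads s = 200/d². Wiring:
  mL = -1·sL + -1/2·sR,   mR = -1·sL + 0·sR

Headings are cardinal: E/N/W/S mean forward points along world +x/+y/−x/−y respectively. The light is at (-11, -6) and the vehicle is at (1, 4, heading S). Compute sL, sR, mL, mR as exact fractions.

left sensor world pos  = (2, 3); dL² = 250
right sensor world pos = (0, 3); dR² = 202
sL = 200/250 = 4/5
sR = 200/202 = 100/101
mL = -1·sL + -1/2·sR = -654/505
mR = -1·sL + 0·sR = -4/5

4/5 100/101 -654/505 -4/5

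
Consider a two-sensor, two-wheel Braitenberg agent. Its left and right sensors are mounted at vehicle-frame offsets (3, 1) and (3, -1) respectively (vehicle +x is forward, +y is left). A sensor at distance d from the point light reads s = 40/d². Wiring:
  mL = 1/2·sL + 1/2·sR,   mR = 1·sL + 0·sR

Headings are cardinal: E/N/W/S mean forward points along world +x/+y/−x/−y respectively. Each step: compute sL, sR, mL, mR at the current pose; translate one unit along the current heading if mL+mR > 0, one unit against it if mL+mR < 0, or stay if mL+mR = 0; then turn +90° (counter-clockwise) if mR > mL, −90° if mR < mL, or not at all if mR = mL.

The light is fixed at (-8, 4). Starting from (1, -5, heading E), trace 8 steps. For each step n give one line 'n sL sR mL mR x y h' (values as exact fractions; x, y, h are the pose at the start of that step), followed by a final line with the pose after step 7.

0 5/26 10/61 565/3172 5/26 1 -5 E
1 40/117 40/157 5480/18369 40/117 2 -5 N
2 4/13 20/49 228/637 4/13 2 -4 W
3 40/89 8/25 856/2225 40/89 1 -4 N
4 2/5 5/9 43/90 2/5 1 -3 W
5 8/13 40/97 648/1261 8/13 0 -3 N
6 20/37 4/5 124/185 20/37 0 -2 W
7 8/9 40/73 472/657 8/9 -1 -2 N
final -1 -1 W

n=0: pose=(1,-5,E); sL=5/26, sR=10/61; mL=565/3172, mR=5/26; mL+mR=1175/3172 → advance +1; mR−mL=45/3172 → turn +1·90°
n=1: pose=(2,-5,N); sL=40/117, sR=40/157; mL=5480/18369, mR=40/117; mL+mR=3920/6123 → advance +1; mR−mL=800/18369 → turn +1·90°
n=2: pose=(2,-4,W); sL=4/13, sR=20/49; mL=228/637, mR=4/13; mL+mR=424/637 → advance +1; mR−mL=-32/637 → turn -1·90°
n=3: pose=(1,-4,N); sL=40/89, sR=8/25; mL=856/2225, mR=40/89; mL+mR=1856/2225 → advance +1; mR−mL=144/2225 → turn +1·90°
n=4: pose=(1,-3,W); sL=2/5, sR=5/9; mL=43/90, mR=2/5; mL+mR=79/90 → advance +1; mR−mL=-7/90 → turn -1·90°
n=5: pose=(0,-3,N); sL=8/13, sR=40/97; mL=648/1261, mR=8/13; mL+mR=1424/1261 → advance +1; mR−mL=128/1261 → turn +1·90°
n=6: pose=(0,-2,W); sL=20/37, sR=4/5; mL=124/185, mR=20/37; mL+mR=224/185 → advance +1; mR−mL=-24/185 → turn -1·90°
n=7: pose=(-1,-2,N); sL=8/9, sR=40/73; mL=472/657, mR=8/9; mL+mR=352/219 → advance +1; mR−mL=112/657 → turn +1·90°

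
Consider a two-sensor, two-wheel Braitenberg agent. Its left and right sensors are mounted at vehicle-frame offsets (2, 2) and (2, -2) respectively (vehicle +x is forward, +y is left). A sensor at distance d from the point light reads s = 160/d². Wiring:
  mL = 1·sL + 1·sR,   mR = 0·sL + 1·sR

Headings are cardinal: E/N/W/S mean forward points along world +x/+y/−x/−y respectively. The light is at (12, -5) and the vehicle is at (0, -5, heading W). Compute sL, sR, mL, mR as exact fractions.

left sensor world pos  = (-2, -7); dL² = 200
right sensor world pos = (-2, -3); dR² = 200
sL = 160/200 = 4/5
sR = 160/200 = 4/5
mL = 1·sL + 1·sR = 8/5
mR = 0·sL + 1·sR = 4/5

4/5 4/5 8/5 4/5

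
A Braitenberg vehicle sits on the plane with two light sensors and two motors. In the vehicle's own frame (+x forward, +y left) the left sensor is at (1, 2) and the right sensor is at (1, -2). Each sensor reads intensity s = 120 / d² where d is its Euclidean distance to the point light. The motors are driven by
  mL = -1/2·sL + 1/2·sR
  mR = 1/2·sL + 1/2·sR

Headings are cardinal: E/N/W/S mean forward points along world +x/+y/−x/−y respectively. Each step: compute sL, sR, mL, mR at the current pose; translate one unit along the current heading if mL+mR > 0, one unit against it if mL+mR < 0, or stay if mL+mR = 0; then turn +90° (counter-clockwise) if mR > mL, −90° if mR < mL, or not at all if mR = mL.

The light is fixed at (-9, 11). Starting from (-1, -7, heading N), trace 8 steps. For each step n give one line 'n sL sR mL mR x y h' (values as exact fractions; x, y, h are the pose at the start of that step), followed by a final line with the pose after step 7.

n=0: pose=(-1,-7,N); sL=24/65, sR=120/389; mL=-768/25285, mR=8568/25285; mL+mR=120/389 → advance +1; mR−mL=24/65 → turn +1·90°
n=1: pose=(-1,-6,W); sL=12/41, sR=60/137; mL=408/5617, mR=2052/5617; mL+mR=60/137 → advance +1; mR−mL=12/41 → turn +1·90°
n=2: pose=(-2,-6,S); sL=8/27, sR=120/349; mL=224/9423, mR=3016/9423; mL+mR=120/349 → advance +1; mR−mL=8/27 → turn +1·90°
n=3: pose=(-2,-7,E); sL=3/8, sR=15/58; mL=-27/464, mR=147/464; mL+mR=15/58 → advance +1; mR−mL=3/8 → turn +1·90°
n=4: pose=(-1,-7,N); sL=24/65, sR=120/389; mL=-768/25285, mR=8568/25285; mL+mR=120/389 → advance +1; mR−mL=24/65 → turn +1·90°
n=5: pose=(-1,-6,W); sL=12/41, sR=60/137; mL=408/5617, mR=2052/5617; mL+mR=60/137 → advance +1; mR−mL=12/41 → turn +1·90°
n=6: pose=(-2,-6,S); sL=8/27, sR=120/349; mL=224/9423, mR=3016/9423; mL+mR=120/349 → advance +1; mR−mL=8/27 → turn +1·90°
n=7: pose=(-2,-7,E); sL=3/8, sR=15/58; mL=-27/464, mR=147/464; mL+mR=15/58 → advance +1; mR−mL=3/8 → turn +1·90°

0 24/65 120/389 -768/25285 8568/25285 -1 -7 N
1 12/41 60/137 408/5617 2052/5617 -1 -6 W
2 8/27 120/349 224/9423 3016/9423 -2 -6 S
3 3/8 15/58 -27/464 147/464 -2 -7 E
4 24/65 120/389 -768/25285 8568/25285 -1 -7 N
5 12/41 60/137 408/5617 2052/5617 -1 -6 W
6 8/27 120/349 224/9423 3016/9423 -2 -6 S
7 3/8 15/58 -27/464 147/464 -2 -7 E
final -1 -7 N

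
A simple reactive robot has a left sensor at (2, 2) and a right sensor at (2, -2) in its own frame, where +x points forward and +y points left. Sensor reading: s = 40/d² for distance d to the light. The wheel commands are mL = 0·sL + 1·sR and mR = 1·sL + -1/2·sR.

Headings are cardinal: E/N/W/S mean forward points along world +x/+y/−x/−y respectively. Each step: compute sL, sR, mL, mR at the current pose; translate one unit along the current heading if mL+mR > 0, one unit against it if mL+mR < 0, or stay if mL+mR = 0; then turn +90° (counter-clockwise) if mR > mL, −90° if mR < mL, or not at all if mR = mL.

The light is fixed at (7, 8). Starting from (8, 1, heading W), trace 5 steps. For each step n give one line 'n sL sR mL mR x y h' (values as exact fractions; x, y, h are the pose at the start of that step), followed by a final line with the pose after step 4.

0 20/41 20/13 20/13 -150/533 8 1 W
1 40/29 40/29 40/29 20/29 7 1 N
2 2 10/17 10/17 29/17 7 2 E
3 40/17 8/5 8/5 132/85 8 2 N
4 20/9 20/29 20/29 490/261 8 3 E
final 9 3 N

n=0: pose=(8,1,W); sL=20/41, sR=20/13; mL=20/13, mR=-150/533; mL+mR=670/533 → advance +1; mR−mL=-970/533 → turn -1·90°
n=1: pose=(7,1,N); sL=40/29, sR=40/29; mL=40/29, mR=20/29; mL+mR=60/29 → advance +1; mR−mL=-20/29 → turn -1·90°
n=2: pose=(7,2,E); sL=2, sR=10/17; mL=10/17, mR=29/17; mL+mR=39/17 → advance +1; mR−mL=19/17 → turn +1·90°
n=3: pose=(8,2,N); sL=40/17, sR=8/5; mL=8/5, mR=132/85; mL+mR=268/85 → advance +1; mR−mL=-4/85 → turn -1·90°
n=4: pose=(8,3,E); sL=20/9, sR=20/29; mL=20/29, mR=490/261; mL+mR=670/261 → advance +1; mR−mL=310/261 → turn +1·90°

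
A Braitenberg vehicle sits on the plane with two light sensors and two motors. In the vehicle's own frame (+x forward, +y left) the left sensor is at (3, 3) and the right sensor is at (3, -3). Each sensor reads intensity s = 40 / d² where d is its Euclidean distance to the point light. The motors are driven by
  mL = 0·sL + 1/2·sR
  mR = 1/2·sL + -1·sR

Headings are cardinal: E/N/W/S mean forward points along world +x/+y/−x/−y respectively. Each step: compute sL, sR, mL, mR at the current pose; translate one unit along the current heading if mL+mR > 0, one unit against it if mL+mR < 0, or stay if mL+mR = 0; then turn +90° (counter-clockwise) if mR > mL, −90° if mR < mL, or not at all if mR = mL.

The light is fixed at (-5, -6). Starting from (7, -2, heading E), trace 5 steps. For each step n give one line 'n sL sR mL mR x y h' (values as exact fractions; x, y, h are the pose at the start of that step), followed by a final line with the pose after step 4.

0 20/137 20/113 10/113 -1610/15481 7 -2 E
1 40/197 8/13 4/13 -1316/2561 6 -2 S
2 10/17 5/16 5/32 -5/272 6 -1 W
3 40/113 40/233 20/233 140/26329 5 -1 N
4 4/25 20/89 10/89 -322/2225 5 0 E
final 4 0 S

n=0: pose=(7,-2,E); sL=20/137, sR=20/113; mL=10/113, mR=-1610/15481; mL+mR=-240/15481 → advance -1; mR−mL=-2980/15481 → turn -1·90°
n=1: pose=(6,-2,S); sL=40/197, sR=8/13; mL=4/13, mR=-1316/2561; mL+mR=-528/2561 → advance -1; mR−mL=-2104/2561 → turn -1·90°
n=2: pose=(6,-1,W); sL=10/17, sR=5/16; mL=5/32, mR=-5/272; mL+mR=75/544 → advance +1; mR−mL=-95/544 → turn -1·90°
n=3: pose=(5,-1,N); sL=40/113, sR=40/233; mL=20/233, mR=140/26329; mL+mR=2400/26329 → advance +1; mR−mL=-2120/26329 → turn -1·90°
n=4: pose=(5,0,E); sL=4/25, sR=20/89; mL=10/89, mR=-322/2225; mL+mR=-72/2225 → advance -1; mR−mL=-572/2225 → turn -1·90°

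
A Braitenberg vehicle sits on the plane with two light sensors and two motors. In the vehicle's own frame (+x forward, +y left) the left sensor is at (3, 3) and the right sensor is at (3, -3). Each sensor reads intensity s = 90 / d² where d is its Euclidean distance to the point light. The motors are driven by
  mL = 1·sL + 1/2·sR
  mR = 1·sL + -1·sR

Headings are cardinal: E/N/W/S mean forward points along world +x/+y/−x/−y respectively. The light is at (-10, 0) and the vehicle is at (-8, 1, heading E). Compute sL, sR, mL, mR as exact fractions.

left sensor world pos  = (-5, 4); dL² = 41
right sensor world pos = (-5, -2); dR² = 29
sL = 90/41 = 90/41
sR = 90/29 = 90/29
mL = 1·sL + 1/2·sR = 4455/1189
mR = 1·sL + -1·sR = -1080/1189

90/41 90/29 4455/1189 -1080/1189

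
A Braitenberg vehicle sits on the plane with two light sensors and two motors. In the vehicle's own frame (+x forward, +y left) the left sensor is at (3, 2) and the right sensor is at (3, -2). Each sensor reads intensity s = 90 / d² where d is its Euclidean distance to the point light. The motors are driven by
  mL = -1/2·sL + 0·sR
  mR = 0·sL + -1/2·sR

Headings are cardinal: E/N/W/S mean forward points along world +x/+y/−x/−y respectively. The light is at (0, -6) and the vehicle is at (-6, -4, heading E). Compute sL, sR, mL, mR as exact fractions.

18/5 10 -9/5 -5

left sensor world pos  = (-3, -2); dL² = 25
right sensor world pos = (-3, -6); dR² = 9
sL = 90/25 = 18/5
sR = 90/9 = 10
mL = -1/2·sL + 0·sR = -9/5
mR = 0·sL + -1/2·sR = -5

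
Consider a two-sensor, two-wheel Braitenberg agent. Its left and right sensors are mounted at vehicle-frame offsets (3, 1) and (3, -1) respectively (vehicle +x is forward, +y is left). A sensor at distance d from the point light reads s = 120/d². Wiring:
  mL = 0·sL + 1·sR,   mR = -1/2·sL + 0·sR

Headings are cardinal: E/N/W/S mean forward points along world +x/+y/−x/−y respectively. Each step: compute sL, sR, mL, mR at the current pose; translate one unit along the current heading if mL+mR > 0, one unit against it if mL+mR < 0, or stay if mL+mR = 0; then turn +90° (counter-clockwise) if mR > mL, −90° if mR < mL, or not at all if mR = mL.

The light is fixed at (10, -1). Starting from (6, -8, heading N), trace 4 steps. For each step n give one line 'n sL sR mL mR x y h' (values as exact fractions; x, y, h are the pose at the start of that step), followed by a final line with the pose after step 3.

0 120/41 24/5 24/5 -60/41 6 -8 N
1 60/13 12/5 12/5 -30/13 6 -7 E
2 24/17 120/97 120/97 -12/17 7 -7 S
3 6/5 5/3 5/3 -3/5 7 -8 W
final 6 -8 N

n=0: pose=(6,-8,N); sL=120/41, sR=24/5; mL=24/5, mR=-60/41; mL+mR=684/205 → advance +1; mR−mL=-1284/205 → turn -1·90°
n=1: pose=(6,-7,E); sL=60/13, sR=12/5; mL=12/5, mR=-30/13; mL+mR=6/65 → advance +1; mR−mL=-306/65 → turn -1·90°
n=2: pose=(7,-7,S); sL=24/17, sR=120/97; mL=120/97, mR=-12/17; mL+mR=876/1649 → advance +1; mR−mL=-3204/1649 → turn -1·90°
n=3: pose=(7,-8,W); sL=6/5, sR=5/3; mL=5/3, mR=-3/5; mL+mR=16/15 → advance +1; mR−mL=-34/15 → turn -1·90°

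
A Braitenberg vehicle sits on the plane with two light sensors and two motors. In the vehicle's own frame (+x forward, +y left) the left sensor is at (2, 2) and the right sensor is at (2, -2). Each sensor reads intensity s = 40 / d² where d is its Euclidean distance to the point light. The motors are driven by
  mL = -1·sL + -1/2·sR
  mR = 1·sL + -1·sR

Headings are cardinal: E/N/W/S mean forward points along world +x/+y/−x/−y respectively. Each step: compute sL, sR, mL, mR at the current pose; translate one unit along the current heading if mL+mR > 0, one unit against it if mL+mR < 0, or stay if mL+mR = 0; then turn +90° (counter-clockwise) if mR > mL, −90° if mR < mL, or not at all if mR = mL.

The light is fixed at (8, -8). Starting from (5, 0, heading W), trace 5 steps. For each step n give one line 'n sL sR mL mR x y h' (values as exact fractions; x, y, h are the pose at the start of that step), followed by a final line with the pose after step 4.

0 40/61 8/25 -1244/1525 512/1525 5 0 W
1 10/9 10/13 -175/117 40/117 6 0 S
2 40/121 40/49 -4380/5929 -2880/5929 6 1 E
3 20/73 20/61 -1950/4453 -240/4453 5 1 N
4 40/61 8/25 -1244/1525 512/1525 5 0 W
final 6 0 S

n=0: pose=(5,0,W); sL=40/61, sR=8/25; mL=-1244/1525, mR=512/1525; mL+mR=-12/25 → advance -1; mR−mL=1756/1525 → turn +1·90°
n=1: pose=(6,0,S); sL=10/9, sR=10/13; mL=-175/117, mR=40/117; mL+mR=-15/13 → advance -1; mR−mL=215/117 → turn +1·90°
n=2: pose=(6,1,E); sL=40/121, sR=40/49; mL=-4380/5929, mR=-2880/5929; mL+mR=-60/49 → advance -1; mR−mL=1500/5929 → turn +1·90°
n=3: pose=(5,1,N); sL=20/73, sR=20/61; mL=-1950/4453, mR=-240/4453; mL+mR=-30/61 → advance -1; mR−mL=1710/4453 → turn +1·90°
n=4: pose=(5,0,W); sL=40/61, sR=8/25; mL=-1244/1525, mR=512/1525; mL+mR=-12/25 → advance -1; mR−mL=1756/1525 → turn +1·90°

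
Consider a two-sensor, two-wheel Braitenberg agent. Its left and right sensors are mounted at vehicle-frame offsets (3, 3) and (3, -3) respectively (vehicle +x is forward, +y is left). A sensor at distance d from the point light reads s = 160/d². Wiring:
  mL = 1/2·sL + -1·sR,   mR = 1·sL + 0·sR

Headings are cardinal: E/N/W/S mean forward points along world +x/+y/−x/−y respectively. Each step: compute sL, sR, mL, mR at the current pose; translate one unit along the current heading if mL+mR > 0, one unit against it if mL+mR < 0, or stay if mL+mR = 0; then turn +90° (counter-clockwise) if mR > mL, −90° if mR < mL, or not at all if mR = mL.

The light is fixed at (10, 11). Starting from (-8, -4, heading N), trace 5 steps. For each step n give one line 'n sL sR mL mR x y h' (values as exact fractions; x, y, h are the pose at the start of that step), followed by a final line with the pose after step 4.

0 32/117 160/369 -1424/4797 32/117 -8 -4 N
1 80/401 16/61 -3976/24461 80/401 -8 -5 W
2 160/617 32/169 -6224/104273 160/617 -9 -5 S
3 40/113 10/41 -310/4633 40/113 -9 -6 E
4 160/637 160/421 -68240/268177 160/637 -8 -6 N
final -8 -7 W

n=0: pose=(-8,-4,N); sL=32/117, sR=160/369; mL=-1424/4797, mR=32/117; mL+mR=-112/4797 → advance -1; mR−mL=304/533 → turn +1·90°
n=1: pose=(-8,-5,W); sL=80/401, sR=16/61; mL=-3976/24461, mR=80/401; mL+mR=904/24461 → advance +1; mR−mL=8856/24461 → turn +1·90°
n=2: pose=(-9,-5,S); sL=160/617, sR=32/169; mL=-6224/104273, mR=160/617; mL+mR=20816/104273 → advance +1; mR−mL=33264/104273 → turn +1·90°
n=3: pose=(-9,-6,E); sL=40/113, sR=10/41; mL=-310/4633, mR=40/113; mL+mR=1330/4633 → advance +1; mR−mL=1950/4633 → turn +1·90°
n=4: pose=(-8,-6,N); sL=160/637, sR=160/421; mL=-68240/268177, mR=160/637; mL+mR=-880/268177 → advance -1; mR−mL=135600/268177 → turn +1·90°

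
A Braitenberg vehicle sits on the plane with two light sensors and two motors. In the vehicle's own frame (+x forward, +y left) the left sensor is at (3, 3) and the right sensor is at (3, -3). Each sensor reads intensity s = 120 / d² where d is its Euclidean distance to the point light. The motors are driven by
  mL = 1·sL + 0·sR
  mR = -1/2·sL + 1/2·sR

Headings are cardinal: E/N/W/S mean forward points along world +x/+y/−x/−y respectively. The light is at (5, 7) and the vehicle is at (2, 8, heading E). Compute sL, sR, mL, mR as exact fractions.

15/2 30 15/2 45/4

left sensor world pos  = (5, 11); dL² = 16
right sensor world pos = (5, 5); dR² = 4
sL = 120/16 = 15/2
sR = 120/4 = 30
mL = 1·sL + 0·sR = 15/2
mR = -1/2·sL + 1/2·sR = 45/4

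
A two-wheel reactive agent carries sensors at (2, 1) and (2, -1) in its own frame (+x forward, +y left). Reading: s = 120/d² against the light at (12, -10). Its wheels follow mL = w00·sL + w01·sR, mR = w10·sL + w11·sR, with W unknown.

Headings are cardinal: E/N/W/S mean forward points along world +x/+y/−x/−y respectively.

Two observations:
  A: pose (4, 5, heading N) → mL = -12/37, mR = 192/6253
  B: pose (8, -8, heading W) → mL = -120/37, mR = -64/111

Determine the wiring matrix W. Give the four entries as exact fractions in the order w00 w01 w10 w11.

obs A: pose=(4,5,N) → sL=12/37, sR=60/169, mL=-12/37, mR=192/6253
obs B: pose=(8,-8,W) → sL=120/37, sR=8/3, mL=-120/37, mR=-64/111
sensor matrix S = [[12/37, 60/169], [120/37, 8/3]]; det S = -1792/6253
solve [mL_A; mL_B] = S·[w00; w01] and [mR_A; mR_B] = S·[w10; w11]:
  w00 = -1, w01 = 0, w10 = -1, w11 = 1

-1 0 -1 1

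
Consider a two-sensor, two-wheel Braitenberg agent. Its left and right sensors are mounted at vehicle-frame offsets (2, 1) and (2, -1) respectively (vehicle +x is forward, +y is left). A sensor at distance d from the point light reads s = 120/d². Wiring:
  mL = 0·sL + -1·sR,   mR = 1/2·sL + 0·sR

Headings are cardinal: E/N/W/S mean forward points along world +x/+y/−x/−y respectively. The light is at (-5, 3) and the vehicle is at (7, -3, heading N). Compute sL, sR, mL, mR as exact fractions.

120/137 24/37 -24/37 60/137

left sensor world pos  = (6, -1); dL² = 137
right sensor world pos = (8, -1); dR² = 185
sL = 120/137 = 120/137
sR = 120/185 = 24/37
mL = 0·sL + -1·sR = -24/37
mR = 1/2·sL + 0·sR = 60/137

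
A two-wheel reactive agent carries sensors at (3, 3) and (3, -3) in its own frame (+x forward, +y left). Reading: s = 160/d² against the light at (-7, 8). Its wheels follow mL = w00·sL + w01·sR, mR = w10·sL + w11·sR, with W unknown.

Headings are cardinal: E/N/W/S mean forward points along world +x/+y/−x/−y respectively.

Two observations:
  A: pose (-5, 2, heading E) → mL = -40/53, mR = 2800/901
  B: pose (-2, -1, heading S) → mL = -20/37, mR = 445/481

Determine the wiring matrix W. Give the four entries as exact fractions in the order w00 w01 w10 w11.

0 -1/2 1/2 1/2

obs A: pose=(-5,2,E) → sL=80/17, sR=80/53, mL=-40/53, mR=2800/901
obs B: pose=(-2,-1,S) → sL=10/13, sR=40/37, mL=-20/37, mR=445/481
sensor matrix S = [[80/17, 80/53], [10/13, 40/37]]; det S = 1701600/433381
solve [mL_A; mL_B] = S·[w00; w01] and [mR_A; mR_B] = S·[w10; w11]:
  w00 = 0, w01 = -1/2, w10 = 1/2, w11 = 1/2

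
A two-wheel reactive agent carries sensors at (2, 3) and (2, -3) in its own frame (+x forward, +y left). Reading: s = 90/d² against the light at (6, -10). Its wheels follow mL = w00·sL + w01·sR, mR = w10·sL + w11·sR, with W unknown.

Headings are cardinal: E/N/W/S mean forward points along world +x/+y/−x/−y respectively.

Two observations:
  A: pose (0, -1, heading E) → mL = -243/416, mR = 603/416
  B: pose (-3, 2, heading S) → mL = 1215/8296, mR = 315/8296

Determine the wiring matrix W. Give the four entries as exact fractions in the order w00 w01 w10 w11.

1/2 -1/2 -1/2 1

obs A: pose=(0,-1,E) → sL=9/16, sR=45/26, mL=-243/416, mR=603/416
obs B: pose=(-3,2,S) → sL=45/68, sR=45/122, mL=1215/8296, mR=315/8296
sensor matrix S = [[9/16, 45/26], [45/68, 45/122]]; det S = -404595/431392
solve [mL_A; mL_B] = S·[w00; w01] and [mR_A; mR_B] = S·[w10; w11]:
  w00 = 1/2, w01 = -1/2, w10 = -1/2, w11 = 1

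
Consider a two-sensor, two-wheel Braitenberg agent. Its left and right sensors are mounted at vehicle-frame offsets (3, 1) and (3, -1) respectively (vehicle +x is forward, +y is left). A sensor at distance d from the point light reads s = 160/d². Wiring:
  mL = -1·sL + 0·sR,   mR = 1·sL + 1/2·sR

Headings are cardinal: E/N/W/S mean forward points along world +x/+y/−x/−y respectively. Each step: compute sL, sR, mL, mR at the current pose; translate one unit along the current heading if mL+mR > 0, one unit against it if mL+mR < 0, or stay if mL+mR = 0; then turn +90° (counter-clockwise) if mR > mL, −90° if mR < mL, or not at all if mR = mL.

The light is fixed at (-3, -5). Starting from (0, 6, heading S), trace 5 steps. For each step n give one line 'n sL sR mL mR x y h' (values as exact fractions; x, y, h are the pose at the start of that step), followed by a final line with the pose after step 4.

0 2 40/17 -2 54/17 0 6 S
1 160/157 160/117 -160/157 31280/18369 0 5 E
2 80/89 80/97 -80/89 11320/8633 1 5 N
3 160/101 32/29 -160/101 6256/2929 1 6 W
4 2 40/17 -2 54/17 0 6 S
final 0 5 E

n=0: pose=(0,6,S); sL=2, sR=40/17; mL=-2, mR=54/17; mL+mR=20/17 → advance +1; mR−mL=88/17 → turn +1·90°
n=1: pose=(0,5,E); sL=160/157, sR=160/117; mL=-160/157, mR=31280/18369; mL+mR=80/117 → advance +1; mR−mL=50000/18369 → turn +1·90°
n=2: pose=(1,5,N); sL=80/89, sR=80/97; mL=-80/89, mR=11320/8633; mL+mR=40/97 → advance +1; mR−mL=19080/8633 → turn +1·90°
n=3: pose=(1,6,W); sL=160/101, sR=32/29; mL=-160/101, mR=6256/2929; mL+mR=16/29 → advance +1; mR−mL=10896/2929 → turn +1·90°
n=4: pose=(0,6,S); sL=2, sR=40/17; mL=-2, mR=54/17; mL+mR=20/17 → advance +1; mR−mL=88/17 → turn +1·90°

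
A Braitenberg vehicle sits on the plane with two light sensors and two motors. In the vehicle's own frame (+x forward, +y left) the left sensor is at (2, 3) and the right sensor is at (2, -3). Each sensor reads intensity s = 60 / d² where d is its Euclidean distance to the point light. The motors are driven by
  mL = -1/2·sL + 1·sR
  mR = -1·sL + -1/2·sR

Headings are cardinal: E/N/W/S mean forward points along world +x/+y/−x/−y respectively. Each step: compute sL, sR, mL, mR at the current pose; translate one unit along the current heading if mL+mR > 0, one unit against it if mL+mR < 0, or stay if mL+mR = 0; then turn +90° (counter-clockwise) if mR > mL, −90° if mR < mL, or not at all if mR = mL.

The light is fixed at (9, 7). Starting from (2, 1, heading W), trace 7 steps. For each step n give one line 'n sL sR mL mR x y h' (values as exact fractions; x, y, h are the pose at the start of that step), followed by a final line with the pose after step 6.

0 10/27 2/3 13/27 -19/27 2 1 W
1 60/97 12/5 1014/485 -882/485 3 1 N
2 3 3/4 -3/4 -27/8 3 2 E
3 12/13 60/149 -114/1937 -2178/1937 2 2 S
4 6/13 30/41 267/533 -441/533 2 3 W
5 12/17 60/13 942/221 -666/221 3 3 N
6 15/4 15/13 -75/104 -225/52 3 4 E
final 2 4 S

n=0: pose=(2,1,W); sL=10/27, sR=2/3; mL=13/27, mR=-19/27; mL+mR=-2/9 → advance -1; mR−mL=-32/27 → turn -1·90°
n=1: pose=(3,1,N); sL=60/97, sR=12/5; mL=1014/485, mR=-882/485; mL+mR=132/485 → advance +1; mR−mL=-1896/485 → turn -1·90°
n=2: pose=(3,2,E); sL=3, sR=3/4; mL=-3/4, mR=-27/8; mL+mR=-33/8 → advance -1; mR−mL=-21/8 → turn -1·90°
n=3: pose=(2,2,S); sL=12/13, sR=60/149; mL=-114/1937, mR=-2178/1937; mL+mR=-2292/1937 → advance -1; mR−mL=-2064/1937 → turn -1·90°
n=4: pose=(2,3,W); sL=6/13, sR=30/41; mL=267/533, mR=-441/533; mL+mR=-174/533 → advance -1; mR−mL=-708/533 → turn -1·90°
n=5: pose=(3,3,N); sL=12/17, sR=60/13; mL=942/221, mR=-666/221; mL+mR=276/221 → advance +1; mR−mL=-1608/221 → turn -1·90°
n=6: pose=(3,4,E); sL=15/4, sR=15/13; mL=-75/104, mR=-225/52; mL+mR=-525/104 → advance -1; mR−mL=-375/104 → turn -1·90°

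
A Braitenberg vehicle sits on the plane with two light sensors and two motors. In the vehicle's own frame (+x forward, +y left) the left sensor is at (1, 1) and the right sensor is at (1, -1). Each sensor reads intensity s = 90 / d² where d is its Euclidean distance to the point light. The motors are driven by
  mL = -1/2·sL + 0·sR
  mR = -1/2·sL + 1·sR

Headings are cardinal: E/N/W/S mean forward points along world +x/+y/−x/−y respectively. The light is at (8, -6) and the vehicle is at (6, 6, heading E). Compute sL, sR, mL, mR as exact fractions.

left sensor world pos  = (7, 7); dL² = 170
right sensor world pos = (7, 5); dR² = 122
sL = 90/170 = 9/17
sR = 90/122 = 45/61
mL = -1/2·sL + 0·sR = -9/34
mR = -1/2·sL + 1·sR = 981/2074

9/17 45/61 -9/34 981/2074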